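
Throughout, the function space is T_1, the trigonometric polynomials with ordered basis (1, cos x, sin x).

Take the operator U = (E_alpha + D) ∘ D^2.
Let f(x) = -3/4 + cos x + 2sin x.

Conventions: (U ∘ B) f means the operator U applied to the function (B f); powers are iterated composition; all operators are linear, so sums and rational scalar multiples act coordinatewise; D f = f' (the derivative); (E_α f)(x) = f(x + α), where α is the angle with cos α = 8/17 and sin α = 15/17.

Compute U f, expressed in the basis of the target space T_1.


D f = 2cos x - sin x
D D f = -cos x - 2sin x
E_alpha D^2 f = -(38/17)cos x - (1/17)sin x
D D^2 f = -2cos x + sin x
(E_alpha + D) D^2 f = -(72/17)cos x + (16/17)sin x

g(x) = -(72/17)cos x + (16/17)sin x


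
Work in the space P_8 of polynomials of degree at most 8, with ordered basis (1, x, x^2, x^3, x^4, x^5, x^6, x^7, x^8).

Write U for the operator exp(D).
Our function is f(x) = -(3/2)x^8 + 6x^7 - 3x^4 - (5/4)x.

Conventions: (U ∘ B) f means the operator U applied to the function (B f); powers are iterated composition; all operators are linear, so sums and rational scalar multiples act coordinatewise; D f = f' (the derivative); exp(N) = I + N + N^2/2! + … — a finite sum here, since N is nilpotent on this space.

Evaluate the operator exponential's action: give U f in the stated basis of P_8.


the image equals g(x) = -(3/2)x^8 - 6x^7 + 42x^5 + 102x^4 + 114x^3 + 66x^2 + (67/4)x + 1/4

order-1 term: -12x^7 + 42x^6 - 12x^3 - 5/4
order-2 term: -42x^6 + 126x^5 - 18x^2
order-3 term: -84x^5 + 210x^4 - 12x
order-4 term: -105x^4 + 210x^3 - 3
order-5 term: -84x^3 + 126x^2
order-6 term: -42x^2 + 42x
order-7 term: -12x + 6
order-8 term: -3/2
the series for exp(D) f terminates at order 8
exp(D) f = -(3/2)x^8 - 6x^7 + 42x^5 + 102x^4 + 114x^3 + 66x^2 + (67/4)x + 1/4


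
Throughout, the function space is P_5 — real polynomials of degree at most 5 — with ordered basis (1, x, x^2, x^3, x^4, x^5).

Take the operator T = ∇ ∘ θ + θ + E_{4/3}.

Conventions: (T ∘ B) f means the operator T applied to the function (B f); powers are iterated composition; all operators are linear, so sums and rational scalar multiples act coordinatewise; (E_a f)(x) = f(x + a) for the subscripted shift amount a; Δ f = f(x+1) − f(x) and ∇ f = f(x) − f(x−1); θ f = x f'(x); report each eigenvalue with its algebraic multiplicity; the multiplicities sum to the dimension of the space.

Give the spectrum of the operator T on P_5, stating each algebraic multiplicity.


λ = 1 (multiplicity 1), λ = 2 (multiplicity 1), λ = 3 (multiplicity 1), λ = 4 (multiplicity 1), λ = 5 (multiplicity 1), λ = 6 (multiplicity 1)

image of 1: 1
image of x: 2x + 7/3
image of x^2: 3x^2 + (20/3)x - 2/9
image of x^3: 4x^3 + 13x^2 - (11/3)x + 145/27
image of x^4: 5x^4 + (64/3)x^3 - (40/3)x^2 + (688/27)x - 68/81
image of x^5: 6x^5 + (95/3)x^4 - (290/9)x^3 + (1990/27)x^2 - (745/81)x + 2239/243
the matrix is upper triangular; its diagonal is (1, 2, 3, 4, 5, 6)
for a triangular matrix the eigenvalues are the diagonal entries, with algebraic multiplicity their repetition count


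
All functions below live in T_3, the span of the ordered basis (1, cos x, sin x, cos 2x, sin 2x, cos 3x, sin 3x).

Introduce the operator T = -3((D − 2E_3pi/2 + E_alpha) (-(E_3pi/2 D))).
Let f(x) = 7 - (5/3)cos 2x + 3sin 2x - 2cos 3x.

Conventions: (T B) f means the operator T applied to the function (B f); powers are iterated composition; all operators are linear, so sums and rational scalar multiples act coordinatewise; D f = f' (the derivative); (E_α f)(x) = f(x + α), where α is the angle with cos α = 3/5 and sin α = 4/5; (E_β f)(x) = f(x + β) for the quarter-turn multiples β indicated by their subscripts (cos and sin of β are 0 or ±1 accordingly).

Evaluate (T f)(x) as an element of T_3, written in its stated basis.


the result is g(x) = -(1514/25)cos 2x + (902/25)sin 2x - (2106/125)cos 3x - (3042/125)sin 3x

D f = 6cos 2x + (10/3)sin 2x + 6sin 3x
E_3pi/2 D f = -6cos 2x - (10/3)sin 2x + 6cos 3x
(-(E_3pi/2 D)) f = 6cos 2x + (10/3)sin 2x - 6cos 3x
D (-(E_3pi/2 D)) f = (20/3)cos 2x - 12sin 2x + 18sin 3x
E_3pi/2 (-(E_3pi/2 D)) f = -6cos 2x - (10/3)sin 2x + 6sin 3x
(-2E_3pi/2) (-(E_3pi/2 D)) f = 12cos 2x + (20/3)sin 2x - 12sin 3x
E_alpha (-(E_3pi/2 D)) f = (38/25)cos 2x - (502/75)sin 2x + (702/125)cos 3x + (264/125)sin 3x
(D − 2E_3pi/2 + E_alpha) (-(E_3pi/2 D)) f = (1514/75)cos 2x - (902/75)sin 2x + (702/125)cos 3x + (1014/125)sin 3x
(-3((D − 2E_3pi/2 + E_alpha) (-(E_3pi/2 D)))) f = -(1514/25)cos 2x + (902/25)sin 2x - (2106/125)cos 3x - (3042/125)sin 3x


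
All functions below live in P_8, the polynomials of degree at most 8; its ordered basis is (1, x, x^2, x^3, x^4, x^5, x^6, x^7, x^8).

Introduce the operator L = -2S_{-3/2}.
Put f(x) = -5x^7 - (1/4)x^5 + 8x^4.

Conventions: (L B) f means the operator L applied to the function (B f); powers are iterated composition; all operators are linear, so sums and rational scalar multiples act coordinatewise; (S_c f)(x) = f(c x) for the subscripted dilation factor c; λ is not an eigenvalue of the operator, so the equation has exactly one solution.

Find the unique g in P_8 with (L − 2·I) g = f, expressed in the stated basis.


write g with unknown coordinates in the stated basis and equate coefficients in (L − 2·I) g = f
solving from the highest basis element down gives g = -(320/2059)x^7 - (4/211)x^5 - (64/97)x^4
check: L g = -(10935/2059)x^7 - (243/844)x^5 + (648/97)x^4
so L g − 2·g = -5x^7 - (1/4)x^5 + 8x^4 = f ✓

g(x) = -(320/2059)x^7 - (4/211)x^5 - (64/97)x^4


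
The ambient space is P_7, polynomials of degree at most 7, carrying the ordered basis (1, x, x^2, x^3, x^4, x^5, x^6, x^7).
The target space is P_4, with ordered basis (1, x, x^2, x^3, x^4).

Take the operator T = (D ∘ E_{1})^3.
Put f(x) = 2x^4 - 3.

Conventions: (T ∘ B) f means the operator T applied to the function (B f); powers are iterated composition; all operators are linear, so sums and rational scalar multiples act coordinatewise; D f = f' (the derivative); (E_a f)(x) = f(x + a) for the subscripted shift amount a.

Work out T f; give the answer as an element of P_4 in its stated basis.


the result is g(x) = 48x + 144

E_{1} f = 2x^4 + 8x^3 + 12x^2 + 8x - 1
D E_{1} f = 8x^3 + 24x^2 + 24x + 8
E_{1} (D ∘ E_{1}) f = 8x^3 + 48x^2 + 96x + 64
D E_{1} (D ∘ E_{1}) f = 24x^2 + 96x + 96
E_{1} (D ∘ E_{1}) (D ∘ E_{1}) f = 24x^2 + 144x + 216
D E_{1} (D ∘ E_{1}) (D ∘ E_{1}) f = 48x + 144


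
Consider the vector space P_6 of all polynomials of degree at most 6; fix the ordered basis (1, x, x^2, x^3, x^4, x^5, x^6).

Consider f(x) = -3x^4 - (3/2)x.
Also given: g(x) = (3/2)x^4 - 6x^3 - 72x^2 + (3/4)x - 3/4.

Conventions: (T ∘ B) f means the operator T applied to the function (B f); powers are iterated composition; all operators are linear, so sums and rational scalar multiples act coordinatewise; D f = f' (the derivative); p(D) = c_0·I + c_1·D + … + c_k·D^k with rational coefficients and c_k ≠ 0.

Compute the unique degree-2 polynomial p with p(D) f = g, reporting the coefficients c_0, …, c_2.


D^0 f = -3x^4 - (3/2)x
D^1 f = -12x^3 - 3/2
D^2 f = -36x^2
matching coefficients of g against c_0 f + c_1 Df + … from the top degree down determines the c_i
solution: c_0 = -1/2, c_1 = 1/2, c_2 = 2

p(D) = -(1/2)·I + (1/2)·D + 2·D^2, i.e. c_0 = -1/2, c_1 = 1/2, c_2 = 2


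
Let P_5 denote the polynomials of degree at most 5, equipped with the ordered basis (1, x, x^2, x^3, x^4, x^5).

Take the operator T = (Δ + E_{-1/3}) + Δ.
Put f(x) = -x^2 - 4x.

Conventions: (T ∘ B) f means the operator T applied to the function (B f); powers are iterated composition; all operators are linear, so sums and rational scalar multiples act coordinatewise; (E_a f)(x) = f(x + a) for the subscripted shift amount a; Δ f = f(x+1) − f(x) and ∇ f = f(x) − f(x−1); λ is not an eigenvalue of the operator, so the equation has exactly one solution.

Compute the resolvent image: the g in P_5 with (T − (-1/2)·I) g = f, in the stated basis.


g(x) = -(2/3)x^2 - (32/27)x + 548/243

write g with unknown coordinates in the stated basis and equate coefficients in (T − (-1/2)·I) g = f
solving from the highest basis element down gives g = -(2/3)x^2 - (32/27)x + 548/243
check: T g = -(2/3)x^2 - (92/27)x - 274/243
so T g − (-1/2)·g = -x^2 - 4x = f ✓


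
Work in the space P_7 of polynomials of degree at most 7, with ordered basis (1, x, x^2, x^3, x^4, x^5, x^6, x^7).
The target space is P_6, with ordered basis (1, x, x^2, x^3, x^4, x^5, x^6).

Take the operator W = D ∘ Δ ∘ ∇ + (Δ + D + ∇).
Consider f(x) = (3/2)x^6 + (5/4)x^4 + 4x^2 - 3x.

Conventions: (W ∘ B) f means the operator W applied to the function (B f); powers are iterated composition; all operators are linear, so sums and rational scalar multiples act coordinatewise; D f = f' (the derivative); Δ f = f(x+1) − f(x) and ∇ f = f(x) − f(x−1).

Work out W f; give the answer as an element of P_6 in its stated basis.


the image equals g(x) = 27x^5 + 255x^3 + 172x - 9

∇ f = 9x^5 - (45/2)x^4 + 35x^3 - 30x^2 + 22x - 39/4
Δ ∇ f = 45x^4 + 60x^2 + 27/2
D Δ ∇ f = 180x^3 + 120x
Δ f = 9x^5 + (45/2)x^4 + 35x^3 + 30x^2 + 22x + 15/4
D f = 9x^5 + 5x^3 + 8x - 3
∇ f = 9x^5 - (45/2)x^4 + 35x^3 - 30x^2 + 22x - 39/4
(Δ + D + ∇) f = 27x^5 + 75x^3 + 52x - 9
(D ∘ Δ ∘ ∇ + (Δ + D + ∇)) f = 27x^5 + 255x^3 + 172x - 9


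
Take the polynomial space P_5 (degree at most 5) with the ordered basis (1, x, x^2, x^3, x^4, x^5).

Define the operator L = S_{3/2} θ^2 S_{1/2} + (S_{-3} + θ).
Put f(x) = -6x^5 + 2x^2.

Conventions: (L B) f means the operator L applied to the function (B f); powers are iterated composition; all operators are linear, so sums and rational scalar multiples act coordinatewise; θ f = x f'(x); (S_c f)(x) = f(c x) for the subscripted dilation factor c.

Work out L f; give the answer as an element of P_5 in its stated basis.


the image equals g(x) = (712911/512)x^5 + (53/2)x^2

S_{1/2} f = -(3/16)x^5 + (1/2)x^2
θ S_{1/2} f = -(15/16)x^5 + x^2
θ θ S_{1/2} f = -(75/16)x^5 + 2x^2
S_{3/2} θ^2 S_{1/2} f = -(18225/512)x^5 + (9/2)x^2
S_{-3} f = 1458x^5 + 18x^2
θ f = -30x^5 + 4x^2
(S_{-3} + θ) f = 1428x^5 + 22x^2
(S_{3/2} θ^2 S_{1/2} + (S_{-3} + θ)) f = (712911/512)x^5 + (53/2)x^2


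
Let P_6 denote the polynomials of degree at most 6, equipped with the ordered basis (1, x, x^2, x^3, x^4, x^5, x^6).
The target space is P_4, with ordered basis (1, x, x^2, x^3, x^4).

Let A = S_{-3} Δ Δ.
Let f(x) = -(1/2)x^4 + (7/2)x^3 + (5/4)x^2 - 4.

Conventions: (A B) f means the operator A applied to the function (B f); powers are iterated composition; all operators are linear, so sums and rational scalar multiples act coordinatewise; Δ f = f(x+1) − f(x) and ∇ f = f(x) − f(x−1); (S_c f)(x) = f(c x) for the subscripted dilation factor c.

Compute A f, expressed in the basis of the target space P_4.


Δ f = -2x^3 + (15/2)x^2 + 11x + 17/4
Δ Δ f = -6x^2 + 9x + 33/2
S_{-3} Δ Δ f = -54x^2 - 27x + 33/2

the image equals g(x) = -54x^2 - 27x + 33/2


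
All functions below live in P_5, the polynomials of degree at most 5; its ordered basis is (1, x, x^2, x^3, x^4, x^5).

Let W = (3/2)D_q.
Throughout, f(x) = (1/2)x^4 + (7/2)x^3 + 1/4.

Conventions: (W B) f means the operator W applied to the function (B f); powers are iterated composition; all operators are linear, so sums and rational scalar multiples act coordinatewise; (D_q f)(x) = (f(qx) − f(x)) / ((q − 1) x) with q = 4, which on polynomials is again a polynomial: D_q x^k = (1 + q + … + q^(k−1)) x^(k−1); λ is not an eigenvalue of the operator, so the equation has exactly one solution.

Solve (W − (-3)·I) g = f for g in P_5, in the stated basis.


write g with unknown coordinates in the stated basis and equate coefficients in (W − (-3)·I) g = f
solving from the highest basis element down gives g = (1/6)x^4 - (71/12)x^3 + (497/8)x^2 - (2485/16)x + 7463/96
check: W g = (85/4)x^3 - (1491/8)x^2 + (7455/16)x - 7455/32
so W g − (-3)·g = (1/2)x^4 + (7/2)x^3 + 1/4 = f ✓

the result is g(x) = (1/6)x^4 - (71/12)x^3 + (497/8)x^2 - (2485/16)x + 7463/96


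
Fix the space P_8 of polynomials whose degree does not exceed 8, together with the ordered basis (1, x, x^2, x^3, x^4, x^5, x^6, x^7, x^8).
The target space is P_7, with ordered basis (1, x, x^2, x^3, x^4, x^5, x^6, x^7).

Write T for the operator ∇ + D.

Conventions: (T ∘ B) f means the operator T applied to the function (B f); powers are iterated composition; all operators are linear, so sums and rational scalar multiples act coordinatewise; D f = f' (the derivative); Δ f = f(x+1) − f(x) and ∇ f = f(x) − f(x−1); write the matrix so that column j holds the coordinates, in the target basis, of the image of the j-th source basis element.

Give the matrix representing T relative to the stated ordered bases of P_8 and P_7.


the matrix is [[0, 2, -1, 1, -1, 1, -1, 1, -1]; [0, 0, 4, -3, 4, -5, 6, -7, 8]; [0, 0, 0, 6, -6, 10, -15, 21, -28]; [0, 0, 0, 0, 8, -10, 20, -35, 56]; [0, 0, 0, 0, 0, 10, -15, 35, -70]; [0, 0, 0, 0, 0, 0, 12, -21, 56]; [0, 0, 0, 0, 0, 0, 0, 14, -28]; [0, 0, 0, 0, 0, 0, 0, 0, 16]] (rows listed top to bottom)

image of 1: 0
image of x: 2
image of x^2: 4x - 1
image of x^3: 6x^2 - 3x + 1
image of x^4: 8x^3 - 6x^2 + 4x - 1
image of x^5: 10x^4 - 10x^3 + 10x^2 - 5x + 1
image of x^6: 12x^5 - 15x^4 + 20x^3 - 15x^2 + 6x - 1
image of x^7: 14x^6 - 21x^5 + 35x^4 - 35x^3 + 21x^2 - 7x + 1
image of x^8: 16x^7 - 28x^6 + 56x^5 - 70x^4 + 56x^3 - 28x^2 + 8x - 1
each image's coordinates form column j of the matrix


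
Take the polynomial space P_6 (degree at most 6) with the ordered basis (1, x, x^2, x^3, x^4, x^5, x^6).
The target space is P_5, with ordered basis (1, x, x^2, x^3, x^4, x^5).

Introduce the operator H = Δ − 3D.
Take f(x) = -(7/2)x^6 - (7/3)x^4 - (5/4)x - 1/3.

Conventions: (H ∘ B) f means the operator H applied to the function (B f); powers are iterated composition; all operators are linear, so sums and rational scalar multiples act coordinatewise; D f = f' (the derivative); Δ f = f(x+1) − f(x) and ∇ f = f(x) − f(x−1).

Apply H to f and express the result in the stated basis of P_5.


Δ f = -21x^5 - (105/2)x^4 - (238/3)x^3 - (133/2)x^2 - (91/3)x - 85/12
D f = -21x^5 - (28/3)x^3 - 5/4
(-3D) f = 63x^5 + 28x^3 + 15/4
(Δ − 3D) f = 42x^5 - (105/2)x^4 - (154/3)x^3 - (133/2)x^2 - (91/3)x - 10/3

the result is g(x) = 42x^5 - (105/2)x^4 - (154/3)x^3 - (133/2)x^2 - (91/3)x - 10/3


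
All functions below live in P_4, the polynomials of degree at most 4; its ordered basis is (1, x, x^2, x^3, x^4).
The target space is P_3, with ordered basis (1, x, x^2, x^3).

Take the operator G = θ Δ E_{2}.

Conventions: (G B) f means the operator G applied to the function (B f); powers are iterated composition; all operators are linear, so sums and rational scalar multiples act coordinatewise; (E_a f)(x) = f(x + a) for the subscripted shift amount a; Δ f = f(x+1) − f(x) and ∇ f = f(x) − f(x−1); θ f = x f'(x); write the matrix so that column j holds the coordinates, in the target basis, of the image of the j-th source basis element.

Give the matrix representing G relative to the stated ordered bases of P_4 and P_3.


the matrix is [[0, 0, 0, 0, 0]; [0, 0, 2, 15, 76]; [0, 0, 0, 6, 60]; [0, 0, 0, 0, 12]] (rows listed top to bottom)

image of 1: 0
image of x: 0
image of x^2: 2x
image of x^3: 6x^2 + 15x
image of x^4: 12x^3 + 60x^2 + 76x
each image's coordinates form column j of the matrix


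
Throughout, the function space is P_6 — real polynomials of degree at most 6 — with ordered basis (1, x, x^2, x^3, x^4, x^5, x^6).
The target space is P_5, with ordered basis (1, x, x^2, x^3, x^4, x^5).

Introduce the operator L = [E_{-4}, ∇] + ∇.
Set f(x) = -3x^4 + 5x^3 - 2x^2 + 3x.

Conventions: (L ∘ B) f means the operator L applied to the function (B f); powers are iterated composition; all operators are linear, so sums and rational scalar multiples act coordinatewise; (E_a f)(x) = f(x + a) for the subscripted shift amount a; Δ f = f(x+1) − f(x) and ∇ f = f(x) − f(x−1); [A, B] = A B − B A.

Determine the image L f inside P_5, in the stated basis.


∇ f = -12x^3 + 33x^2 - 31x + 13
E_{-4} ∇ f = -12x^3 + 177x^2 - 871x + 1433
E_{-4} f = -3x^4 + 53x^3 - 350x^2 + 1027x - 1132
∇ E_{-4} f = -12x^3 + 177x^2 - 871x + 1433
[E_{-4}, ∇] f = 0
∇ f = -12x^3 + 33x^2 - 31x + 13
([E_{-4}, ∇] + ∇) f = -12x^3 + 33x^2 - 31x + 13

the image equals g(x) = -12x^3 + 33x^2 - 31x + 13


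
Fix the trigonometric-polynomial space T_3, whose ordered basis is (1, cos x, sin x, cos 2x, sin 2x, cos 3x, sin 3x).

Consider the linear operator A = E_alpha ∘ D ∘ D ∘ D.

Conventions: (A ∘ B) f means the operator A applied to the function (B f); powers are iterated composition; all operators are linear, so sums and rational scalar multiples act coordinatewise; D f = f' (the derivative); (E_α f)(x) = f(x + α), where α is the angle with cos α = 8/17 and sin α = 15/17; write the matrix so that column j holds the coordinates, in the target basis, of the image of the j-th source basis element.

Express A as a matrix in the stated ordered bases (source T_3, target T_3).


image of 1: 0
image of cos x: (15/17)cos x + (8/17)sin x
image of sin x: -(8/17)cos x + (15/17)sin x
image of cos 2x: (1920/289)cos 2x - (1288/289)sin 2x
image of sin 2x: (1288/289)cos 2x + (1920/289)sin 2x
image of cos 3x: -(13365/4913)cos 3x - (131976/4913)sin 3x
image of sin 3x: (131976/4913)cos 3x - (13365/4913)sin 3x
each image's coordinates form column j of the matrix

the matrix is [[0, 0, 0, 0, 0, 0, 0]; [0, 15/17, -8/17, 0, 0, 0, 0]; [0, 8/17, 15/17, 0, 0, 0, 0]; [0, 0, 0, 1920/289, 1288/289, 0, 0]; [0, 0, 0, -1288/289, 1920/289, 0, 0]; [0, 0, 0, 0, 0, -13365/4913, 131976/4913]; [0, 0, 0, 0, 0, -131976/4913, -13365/4913]] (rows listed top to bottom)


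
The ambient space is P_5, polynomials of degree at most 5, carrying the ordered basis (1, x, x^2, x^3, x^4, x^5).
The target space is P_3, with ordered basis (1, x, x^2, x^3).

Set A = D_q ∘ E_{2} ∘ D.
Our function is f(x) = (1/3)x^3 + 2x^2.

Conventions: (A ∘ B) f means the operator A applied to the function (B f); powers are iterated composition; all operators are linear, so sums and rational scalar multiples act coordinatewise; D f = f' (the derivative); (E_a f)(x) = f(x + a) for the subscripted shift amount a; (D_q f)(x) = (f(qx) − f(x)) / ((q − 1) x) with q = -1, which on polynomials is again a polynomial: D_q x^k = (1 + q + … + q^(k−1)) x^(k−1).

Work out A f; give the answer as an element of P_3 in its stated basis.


D f = x^2 + 4x
E_{2} D f = x^2 + 8x + 12
D_q E_{2} D f = 8

the image equals g(x) = 8


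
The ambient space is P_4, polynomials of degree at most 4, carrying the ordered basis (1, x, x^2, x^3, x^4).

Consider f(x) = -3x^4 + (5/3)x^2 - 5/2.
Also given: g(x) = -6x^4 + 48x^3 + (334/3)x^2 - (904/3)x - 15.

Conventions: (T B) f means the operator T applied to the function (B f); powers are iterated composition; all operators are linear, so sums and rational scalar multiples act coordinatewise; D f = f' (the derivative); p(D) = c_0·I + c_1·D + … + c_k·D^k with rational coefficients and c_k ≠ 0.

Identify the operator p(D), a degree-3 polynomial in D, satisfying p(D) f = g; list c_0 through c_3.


D^0 f = -3x^4 + (5/3)x^2 - 5/2
D^1 f = -12x^3 + (10/3)x
D^2 f = -36x^2 + 10/3
D^3 f = -72x
matching coefficients of g against c_0 f + c_1 Df + … from the top degree down determines the c_i
solution: c_0 = 2, c_1 = -4, c_2 = -3, c_3 = 4

c_0 = 2, c_1 = -4, c_2 = -3, c_3 = 4


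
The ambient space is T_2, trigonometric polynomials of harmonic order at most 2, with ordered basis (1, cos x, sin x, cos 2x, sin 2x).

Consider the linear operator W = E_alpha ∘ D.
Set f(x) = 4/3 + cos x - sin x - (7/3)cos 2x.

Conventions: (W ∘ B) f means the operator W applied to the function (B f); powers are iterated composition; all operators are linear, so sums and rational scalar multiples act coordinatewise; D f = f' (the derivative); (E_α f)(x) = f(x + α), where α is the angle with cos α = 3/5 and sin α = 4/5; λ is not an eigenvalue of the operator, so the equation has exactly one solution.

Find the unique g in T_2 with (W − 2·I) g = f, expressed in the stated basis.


the result is g(x) = -2/3 - (11/41)cos x + (17/41)sin x + (7/12)cos 2x + (1/12)sin 2x

write g with unknown coordinates in the stated basis and equate coefficients in (W − 2·I) g = f
solving from the highest basis element down gives g = -2/3 - (11/41)cos x + (17/41)sin x + (7/12)cos 2x + (1/12)sin 2x
check: W g = (19/41)cos x - (7/41)sin x - (7/6)cos 2x + (1/6)sin 2x
so W g − 2·g = 4/3 + cos x - sin x - (7/3)cos 2x = f ✓


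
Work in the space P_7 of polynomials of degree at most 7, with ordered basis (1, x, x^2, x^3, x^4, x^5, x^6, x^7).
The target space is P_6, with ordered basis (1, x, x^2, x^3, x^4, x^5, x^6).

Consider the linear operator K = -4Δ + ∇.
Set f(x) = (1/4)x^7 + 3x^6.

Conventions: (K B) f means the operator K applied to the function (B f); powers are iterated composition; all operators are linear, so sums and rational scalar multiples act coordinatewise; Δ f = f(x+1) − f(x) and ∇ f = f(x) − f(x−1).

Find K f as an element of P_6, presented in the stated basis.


the image equals g(x) = -(21/4)x^6 - (321/4)x^5 - (1005/4)x^4 - (895/4)x^3 - (963/4)x^2 - (251/4)x - 63/4

Δ f = (7/4)x^6 + (93/4)x^5 + (215/4)x^4 + (275/4)x^3 + (201/4)x^2 + (79/4)x + 13/4
(-4Δ) f = -7x^6 - 93x^5 - 215x^4 - 275x^3 - 201x^2 - 79x - 13
∇ f = (7/4)x^6 + (51/4)x^5 - (145/4)x^4 + (205/4)x^3 - (159/4)x^2 + (65/4)x - 11/4
(-4Δ + ∇) f = -(21/4)x^6 - (321/4)x^5 - (1005/4)x^4 - (895/4)x^3 - (963/4)x^2 - (251/4)x - 63/4


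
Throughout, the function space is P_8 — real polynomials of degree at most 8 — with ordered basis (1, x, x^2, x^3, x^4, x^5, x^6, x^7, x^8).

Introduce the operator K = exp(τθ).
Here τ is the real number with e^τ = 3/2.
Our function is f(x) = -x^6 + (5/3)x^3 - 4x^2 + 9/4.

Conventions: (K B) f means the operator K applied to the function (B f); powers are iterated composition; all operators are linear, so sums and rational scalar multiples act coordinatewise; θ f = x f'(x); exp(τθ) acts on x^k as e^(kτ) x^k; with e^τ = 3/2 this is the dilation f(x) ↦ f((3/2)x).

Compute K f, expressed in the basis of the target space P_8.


exp(τθ) x^k = e^(kτ) x^k; with e^τ = 3/2 this sends x^k to (3/2)^k x^k
x^2 ↦ 9/4 x^2
x^3 ↦ 27/8 x^3
x^6 ↦ 729/64 x^6
applying this coordinatewise to f: exp(τθ) f = -(729/64)x^6 + (45/8)x^3 - 9x^2 + 9/4

the result is g(x) = -(729/64)x^6 + (45/8)x^3 - 9x^2 + 9/4


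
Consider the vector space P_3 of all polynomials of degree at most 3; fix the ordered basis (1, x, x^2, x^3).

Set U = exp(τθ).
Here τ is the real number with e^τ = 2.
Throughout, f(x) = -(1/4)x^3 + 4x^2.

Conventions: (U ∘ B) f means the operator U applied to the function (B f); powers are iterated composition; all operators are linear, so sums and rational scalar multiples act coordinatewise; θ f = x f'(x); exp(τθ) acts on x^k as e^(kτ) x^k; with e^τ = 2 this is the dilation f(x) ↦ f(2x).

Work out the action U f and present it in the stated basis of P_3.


the image equals g(x) = -2x^3 + 16x^2

exp(τθ) x^k = e^(kτ) x^k; with e^τ = 2 this sends x^k to 2^k x^k
x^2 ↦ 4 x^2
x^3 ↦ 8 x^3
applying this coordinatewise to f: exp(τθ) f = -2x^3 + 16x^2


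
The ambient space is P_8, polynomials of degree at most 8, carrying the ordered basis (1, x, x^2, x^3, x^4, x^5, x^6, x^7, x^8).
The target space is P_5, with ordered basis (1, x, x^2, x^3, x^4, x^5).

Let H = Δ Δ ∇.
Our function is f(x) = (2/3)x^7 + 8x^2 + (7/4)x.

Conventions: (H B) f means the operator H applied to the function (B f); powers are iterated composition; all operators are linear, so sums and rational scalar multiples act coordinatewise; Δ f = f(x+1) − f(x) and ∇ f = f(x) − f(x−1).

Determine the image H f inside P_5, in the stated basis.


the image equals g(x) = 140x^4 + 280x^3 + 420x^2 + 280x + 84

∇ f = (14/3)x^6 - 14x^5 + (70/3)x^4 - (70/3)x^3 + 14x^2 + (34/3)x - 67/12
Δ ∇ f = 28x^5 + (140/3)x^3 + (28/3)x + 16
Δ (Δ ∇) f = 140x^4 + 280x^3 + 420x^2 + 280x + 84


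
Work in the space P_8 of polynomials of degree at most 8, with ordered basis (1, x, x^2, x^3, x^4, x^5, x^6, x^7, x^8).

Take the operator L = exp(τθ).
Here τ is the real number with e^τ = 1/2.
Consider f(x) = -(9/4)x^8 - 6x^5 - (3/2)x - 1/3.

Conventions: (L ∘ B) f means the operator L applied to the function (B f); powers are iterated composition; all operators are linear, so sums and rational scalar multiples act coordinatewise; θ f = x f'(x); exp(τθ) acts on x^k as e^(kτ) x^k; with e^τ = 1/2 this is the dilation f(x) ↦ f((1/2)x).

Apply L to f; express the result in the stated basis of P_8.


the image equals g(x) = -(9/1024)x^8 - (3/16)x^5 - (3/4)x - 1/3

exp(τθ) x^k = e^(kτ) x^k; with e^τ = 1/2 this sends x^k to (1/2)^k x^k
x ↦ 1/2 x
x^5 ↦ 1/32 x^5
x^8 ↦ 1/256 x^8
applying this coordinatewise to f: exp(τθ) f = -(9/1024)x^8 - (3/16)x^5 - (3/4)x - 1/3


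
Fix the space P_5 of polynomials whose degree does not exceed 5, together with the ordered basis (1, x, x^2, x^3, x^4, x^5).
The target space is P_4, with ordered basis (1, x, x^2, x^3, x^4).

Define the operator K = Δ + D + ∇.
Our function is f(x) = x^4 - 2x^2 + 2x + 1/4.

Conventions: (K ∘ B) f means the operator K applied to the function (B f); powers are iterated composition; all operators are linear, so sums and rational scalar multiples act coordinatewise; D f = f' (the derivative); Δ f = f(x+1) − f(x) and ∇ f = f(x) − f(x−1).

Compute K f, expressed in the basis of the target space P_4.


Δ f = 4x^3 + 6x^2 + 1
D f = 4x^3 - 4x + 2
∇ f = 4x^3 - 6x^2 + 3
(Δ + D + ∇) f = 12x^3 - 4x + 6

g(x) = 12x^3 - 4x + 6


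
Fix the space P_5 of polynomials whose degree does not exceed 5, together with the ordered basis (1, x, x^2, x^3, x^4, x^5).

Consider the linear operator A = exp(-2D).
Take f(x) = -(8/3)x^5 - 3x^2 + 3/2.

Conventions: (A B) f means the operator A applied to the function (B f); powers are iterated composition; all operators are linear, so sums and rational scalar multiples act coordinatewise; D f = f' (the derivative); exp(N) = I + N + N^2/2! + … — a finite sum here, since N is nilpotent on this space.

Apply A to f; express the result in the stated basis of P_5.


order-1 term: (80/3)x^4 + 12x
order-2 term: -(320/3)x^3 - 12
order-3 term: (640/3)x^2
order-4 term: -(640/3)x
order-5 term: 256/3
the series for exp(-2D) f terminates at order 5
exp(-2D) f = -(8/3)x^5 + (80/3)x^4 - (320/3)x^3 + (631/3)x^2 - (604/3)x + 449/6

the image equals g(x) = -(8/3)x^5 + (80/3)x^4 - (320/3)x^3 + (631/3)x^2 - (604/3)x + 449/6


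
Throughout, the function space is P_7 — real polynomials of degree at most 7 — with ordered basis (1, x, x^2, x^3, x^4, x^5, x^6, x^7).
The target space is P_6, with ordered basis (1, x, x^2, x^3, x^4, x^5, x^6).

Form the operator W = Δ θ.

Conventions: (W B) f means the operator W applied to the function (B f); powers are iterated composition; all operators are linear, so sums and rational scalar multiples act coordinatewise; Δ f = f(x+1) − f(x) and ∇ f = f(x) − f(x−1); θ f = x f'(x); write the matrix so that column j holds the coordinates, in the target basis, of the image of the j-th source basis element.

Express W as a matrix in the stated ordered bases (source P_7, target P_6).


the matrix is [[0, 1, 2, 3, 4, 5, 6, 7]; [0, 0, 4, 9, 16, 25, 36, 49]; [0, 0, 0, 9, 24, 50, 90, 147]; [0, 0, 0, 0, 16, 50, 120, 245]; [0, 0, 0, 0, 0, 25, 90, 245]; [0, 0, 0, 0, 0, 0, 36, 147]; [0, 0, 0, 0, 0, 0, 0, 49]] (rows listed top to bottom)

image of 1: 0
image of x: 1
image of x^2: 4x + 2
image of x^3: 9x^2 + 9x + 3
image of x^4: 16x^3 + 24x^2 + 16x + 4
image of x^5: 25x^4 + 50x^3 + 50x^2 + 25x + 5
image of x^6: 36x^5 + 90x^4 + 120x^3 + 90x^2 + 36x + 6
image of x^7: 49x^6 + 147x^5 + 245x^4 + 245x^3 + 147x^2 + 49x + 7
each image's coordinates form column j of the matrix


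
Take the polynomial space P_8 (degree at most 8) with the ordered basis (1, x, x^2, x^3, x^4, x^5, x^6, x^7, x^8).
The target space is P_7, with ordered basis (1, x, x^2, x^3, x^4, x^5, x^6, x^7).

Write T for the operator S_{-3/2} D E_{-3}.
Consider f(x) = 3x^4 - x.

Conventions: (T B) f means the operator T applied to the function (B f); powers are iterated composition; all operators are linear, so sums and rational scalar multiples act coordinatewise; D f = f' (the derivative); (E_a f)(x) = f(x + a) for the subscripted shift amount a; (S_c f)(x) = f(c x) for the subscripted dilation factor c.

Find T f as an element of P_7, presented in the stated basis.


E_{-3} f = 3x^4 - 36x^3 + 162x^2 - 325x + 246
D E_{-3} f = 12x^3 - 108x^2 + 324x - 325
S_{-3/2} D E_{-3} f = -(81/2)x^3 - 243x^2 - 486x - 325

g(x) = -(81/2)x^3 - 243x^2 - 486x - 325


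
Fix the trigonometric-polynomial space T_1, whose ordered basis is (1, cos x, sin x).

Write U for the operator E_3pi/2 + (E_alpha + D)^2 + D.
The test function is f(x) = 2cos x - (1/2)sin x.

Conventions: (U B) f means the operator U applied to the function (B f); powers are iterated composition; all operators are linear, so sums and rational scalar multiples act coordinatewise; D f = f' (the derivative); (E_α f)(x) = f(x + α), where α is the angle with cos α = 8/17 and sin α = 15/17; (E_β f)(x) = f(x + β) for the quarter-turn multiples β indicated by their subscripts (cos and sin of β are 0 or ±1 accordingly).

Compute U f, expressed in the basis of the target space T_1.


E_3pi/2 f = (1/2)cos x + 2sin x
E_alpha f = (1/2)cos x - 2sin x
D f = -(1/2)cos x - 2sin x
(E_alpha + D) f = -4sin x
E_alpha (E_alpha + D) f = -(60/17)cos x - (32/17)sin x
D (E_alpha + D) f = -4cos x
(E_alpha + D) (E_alpha + D) f = -(128/17)cos x - (32/17)sin x
D f = -(1/2)cos x - 2sin x
(E_3pi/2 + (E_alpha + D)^2 + D) f = -(128/17)cos x - (32/17)sin x

the image equals g(x) = -(128/17)cos x - (32/17)sin x


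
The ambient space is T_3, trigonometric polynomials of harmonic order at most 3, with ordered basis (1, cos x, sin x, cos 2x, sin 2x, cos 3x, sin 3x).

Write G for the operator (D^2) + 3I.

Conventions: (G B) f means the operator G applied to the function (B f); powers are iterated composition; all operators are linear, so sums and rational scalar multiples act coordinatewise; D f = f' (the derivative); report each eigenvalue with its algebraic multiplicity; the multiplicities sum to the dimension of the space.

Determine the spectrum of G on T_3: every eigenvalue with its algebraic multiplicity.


image of 1: 3
image of cos x: 2cos x
image of sin x: 2sin x
image of cos 2x: -cos 2x
image of sin 2x: -sin 2x
image of cos 3x: -6cos 3x
image of sin 3x: -6sin 3x
the matrix is diagonal; its diagonal is (3, 2, 2, -1, -1, -6, -6)
for a triangular matrix the eigenvalues are the diagonal entries, with algebraic multiplicity their repetition count

λ = -6 (multiplicity 2), λ = -1 (multiplicity 2), λ = 2 (multiplicity 2), λ = 3 (multiplicity 1)


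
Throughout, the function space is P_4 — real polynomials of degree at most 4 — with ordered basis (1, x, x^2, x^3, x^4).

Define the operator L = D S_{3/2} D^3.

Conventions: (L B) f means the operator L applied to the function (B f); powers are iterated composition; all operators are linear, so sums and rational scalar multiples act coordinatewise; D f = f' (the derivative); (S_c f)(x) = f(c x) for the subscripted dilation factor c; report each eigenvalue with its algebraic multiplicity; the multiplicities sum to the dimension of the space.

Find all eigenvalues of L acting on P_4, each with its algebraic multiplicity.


λ = 0 (multiplicity 5)

image of 1: 0
image of x: 0
image of x^2: 0
image of x^3: 0
image of x^4: 36
the matrix is upper triangular; its diagonal is (0, 0, 0, 0, 0)
for a triangular matrix the eigenvalues are the diagonal entries, with algebraic multiplicity their repetition count


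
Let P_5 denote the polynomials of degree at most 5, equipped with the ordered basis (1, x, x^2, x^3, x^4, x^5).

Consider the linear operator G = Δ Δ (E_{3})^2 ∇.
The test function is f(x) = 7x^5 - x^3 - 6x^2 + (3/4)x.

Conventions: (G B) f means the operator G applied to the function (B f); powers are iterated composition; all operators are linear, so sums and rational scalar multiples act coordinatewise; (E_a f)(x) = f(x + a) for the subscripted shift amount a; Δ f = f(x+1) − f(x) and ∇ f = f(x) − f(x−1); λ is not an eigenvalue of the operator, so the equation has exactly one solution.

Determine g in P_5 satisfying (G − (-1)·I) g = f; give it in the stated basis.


write g with unknown coordinates in the stated basis and equate coefficients in (G − (-1)·I) g = f
solving from the highest basis element down gives g = 7x^5 - x^3 - 426x^2 - (21837/4)x - 17844
check: G g = 420x^2 + 5460x + 17844
so G g − (-1)·g = 7x^5 - x^3 - 6x^2 + (3/4)x = f ✓

g(x) = 7x^5 - x^3 - 426x^2 - (21837/4)x - 17844


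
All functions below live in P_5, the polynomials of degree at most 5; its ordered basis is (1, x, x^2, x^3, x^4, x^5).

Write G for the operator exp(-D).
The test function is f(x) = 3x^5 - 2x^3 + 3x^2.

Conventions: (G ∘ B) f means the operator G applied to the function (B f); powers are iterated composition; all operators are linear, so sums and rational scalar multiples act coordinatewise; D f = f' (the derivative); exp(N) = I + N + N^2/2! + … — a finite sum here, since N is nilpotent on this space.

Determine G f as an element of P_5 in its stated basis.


the image equals g(x) = 3x^5 - 15x^4 + 28x^3 - 21x^2 + 3x + 2

order-1 term: -15x^4 + 6x^2 - 6x
order-2 term: 30x^3 - 6x + 3
order-3 term: -30x^2 + 2
order-4 term: 15x
order-5 term: -3
the series for exp(-D) f terminates at order 5
exp(-D) f = 3x^5 - 15x^4 + 28x^3 - 21x^2 + 3x + 2


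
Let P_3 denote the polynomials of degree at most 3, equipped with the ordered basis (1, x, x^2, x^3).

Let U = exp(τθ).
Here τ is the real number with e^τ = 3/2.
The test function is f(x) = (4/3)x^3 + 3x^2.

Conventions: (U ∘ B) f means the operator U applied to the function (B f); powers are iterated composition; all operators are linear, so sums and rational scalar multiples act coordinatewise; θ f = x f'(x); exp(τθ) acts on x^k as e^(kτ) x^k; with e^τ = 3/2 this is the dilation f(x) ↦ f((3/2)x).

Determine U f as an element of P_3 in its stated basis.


the image equals g(x) = (9/2)x^3 + (27/4)x^2

exp(τθ) x^k = e^(kτ) x^k; with e^τ = 3/2 this sends x^k to (3/2)^k x^k
x^2 ↦ 9/4 x^2
x^3 ↦ 27/8 x^3
applying this coordinatewise to f: exp(τθ) f = (9/2)x^3 + (27/4)x^2


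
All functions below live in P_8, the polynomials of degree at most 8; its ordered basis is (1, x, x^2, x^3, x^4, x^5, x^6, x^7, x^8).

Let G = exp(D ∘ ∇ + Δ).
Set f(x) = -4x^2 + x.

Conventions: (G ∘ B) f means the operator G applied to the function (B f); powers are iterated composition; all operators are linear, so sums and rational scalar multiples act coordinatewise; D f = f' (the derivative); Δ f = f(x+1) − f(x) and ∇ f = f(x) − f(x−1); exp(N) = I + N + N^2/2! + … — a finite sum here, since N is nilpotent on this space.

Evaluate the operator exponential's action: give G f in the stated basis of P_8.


the image equals g(x) = -4x^2 - 7x - 15

order-1 term: -8x - 11
order-2 term: -4
the series for exp(D ∘ ∇ + Δ) f terminates at order 2
exp(D ∘ ∇ + Δ) f = -4x^2 - 7x - 15


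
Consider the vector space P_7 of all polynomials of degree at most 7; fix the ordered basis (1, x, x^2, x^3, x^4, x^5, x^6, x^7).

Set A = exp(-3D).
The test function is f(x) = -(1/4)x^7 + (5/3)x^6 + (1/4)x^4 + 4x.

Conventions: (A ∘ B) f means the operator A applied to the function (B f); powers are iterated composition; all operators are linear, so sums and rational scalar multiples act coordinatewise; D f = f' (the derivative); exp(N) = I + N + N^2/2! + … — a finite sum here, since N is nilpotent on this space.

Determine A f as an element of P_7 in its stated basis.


the result is g(x) = -(1/4)x^7 + (83/12)x^6 - (309/4)x^5 + (923/2)x^4 - (6447/4)x^3 + (13257/4)x^2 - (14915/4)x + 1770

order-1 term: (21/4)x^6 - 30x^5 - 3x^3 - 12
order-2 term: -(189/4)x^5 + 225x^4 + (27/2)x^2
order-3 term: (945/4)x^4 - 900x^3 - 27x
order-4 term: -(2835/4)x^3 + 2025x^2 + 81/4
order-5 term: (5103/4)x^2 - 2430x
order-6 term: -(5103/4)x + 1215
order-7 term: 2187/4
the series for exp(-3D) f terminates at order 7
exp(-3D) f = -(1/4)x^7 + (83/12)x^6 - (309/4)x^5 + (923/2)x^4 - (6447/4)x^3 + (13257/4)x^2 - (14915/4)x + 1770


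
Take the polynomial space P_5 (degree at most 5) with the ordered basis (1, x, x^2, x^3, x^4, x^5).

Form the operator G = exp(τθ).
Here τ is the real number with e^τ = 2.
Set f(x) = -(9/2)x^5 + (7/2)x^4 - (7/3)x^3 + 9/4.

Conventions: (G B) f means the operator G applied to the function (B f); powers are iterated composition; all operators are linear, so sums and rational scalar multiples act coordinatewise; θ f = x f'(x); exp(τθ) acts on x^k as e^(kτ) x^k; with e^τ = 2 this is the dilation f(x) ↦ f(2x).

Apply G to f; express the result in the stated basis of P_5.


exp(τθ) x^k = e^(kτ) x^k; with e^τ = 2 this sends x^k to 2^k x^k
x^3 ↦ 8 x^3
x^4 ↦ 16 x^4
x^5 ↦ 32 x^5
applying this coordinatewise to f: exp(τθ) f = -144x^5 + 56x^4 - (56/3)x^3 + 9/4

the image equals g(x) = -144x^5 + 56x^4 - (56/3)x^3 + 9/4


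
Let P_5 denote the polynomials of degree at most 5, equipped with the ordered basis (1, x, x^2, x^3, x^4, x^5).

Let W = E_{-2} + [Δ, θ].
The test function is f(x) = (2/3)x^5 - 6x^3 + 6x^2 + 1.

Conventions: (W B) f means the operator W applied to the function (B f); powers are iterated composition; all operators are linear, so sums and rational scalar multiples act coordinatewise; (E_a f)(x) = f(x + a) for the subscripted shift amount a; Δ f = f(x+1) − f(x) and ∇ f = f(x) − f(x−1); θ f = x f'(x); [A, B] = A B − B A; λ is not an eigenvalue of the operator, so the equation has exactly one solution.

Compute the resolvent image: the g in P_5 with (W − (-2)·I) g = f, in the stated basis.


write g with unknown coordinates in the stated basis and equate coefficients in (W − (-2)·I) g = f
solving from the highest basis element down gives g = (2/9)x^5 + (10/27)x^4 - (482/81)x^3 - (380/81)x^2 + (6716/243)x + 6227/729
check: W g = (2/9)x^5 - (20/27)x^4 + (478/81)x^3 + (1246/81)x^2 - (13432/243)x - 11725/729
so W g − (-2)·g = (2/3)x^5 - 6x^3 + 6x^2 + 1 = f ✓

the image equals g(x) = (2/9)x^5 + (10/27)x^4 - (482/81)x^3 - (380/81)x^2 + (6716/243)x + 6227/729


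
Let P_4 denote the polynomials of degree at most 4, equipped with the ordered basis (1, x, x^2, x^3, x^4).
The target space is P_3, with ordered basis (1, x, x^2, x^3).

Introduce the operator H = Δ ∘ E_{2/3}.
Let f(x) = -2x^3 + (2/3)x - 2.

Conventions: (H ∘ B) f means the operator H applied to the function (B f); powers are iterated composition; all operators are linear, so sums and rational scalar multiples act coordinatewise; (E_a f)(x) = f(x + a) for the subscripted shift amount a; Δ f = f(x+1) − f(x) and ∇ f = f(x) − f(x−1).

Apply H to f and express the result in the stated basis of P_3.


the image equals g(x) = -6x^2 - 14x - 8

E_{2/3} f = -2x^3 - 4x^2 - 2x - 58/27
Δ E_{2/3} f = -6x^2 - 14x - 8


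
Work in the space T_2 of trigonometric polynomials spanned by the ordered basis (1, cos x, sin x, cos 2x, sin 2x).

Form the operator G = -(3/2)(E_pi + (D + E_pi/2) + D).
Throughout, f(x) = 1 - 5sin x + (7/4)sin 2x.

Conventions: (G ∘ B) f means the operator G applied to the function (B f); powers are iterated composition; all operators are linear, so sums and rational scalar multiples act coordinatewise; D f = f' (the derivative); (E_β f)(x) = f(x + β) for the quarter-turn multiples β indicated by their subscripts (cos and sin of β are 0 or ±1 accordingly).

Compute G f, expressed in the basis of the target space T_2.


g(x) = -3 + (45/2)cos x - (15/2)sin x - (21/2)cos 2x

E_pi f = 1 + 5sin x + (7/4)sin 2x
D f = -5cos x + (7/2)cos 2x
E_pi/2 f = 1 - 5cos x - (7/4)sin 2x
(D + E_pi/2) f = 1 - 10cos x + (7/2)cos 2x - (7/4)sin 2x
D f = -5cos x + (7/2)cos 2x
(E_pi + (D + E_pi/2) + D) f = 2 - 15cos x + 5sin x + 7cos 2x
(-(3/2)(E_pi + (D + E_pi/2) + D)) f = -3 + (45/2)cos x - (15/2)sin x - (21/2)cos 2x
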